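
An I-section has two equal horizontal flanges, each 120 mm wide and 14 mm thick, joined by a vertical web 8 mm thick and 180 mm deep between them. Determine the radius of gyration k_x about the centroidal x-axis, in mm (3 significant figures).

Decompose the section into non-overlapping parts with the origin at the bottom-left of its bounding rectangle.
Bottom flange: 120 × 14, A = 1 680 mm², y = 7 mm, Ī = 27 440 mm⁴.
Web: 8 × 180, A = 1 440 mm², y = 104 mm, Ī = 3 888 000 mm⁴.
Top flange: 120 × 14, A = 1 680 mm², y = 201 mm, Ī = 27 440 mm⁴.
By symmetry the centroid is at mid-height, ȳ = 104 mm.
Transfer each piece to the centroidal x-axis using Ī + A·d² with d = y − 104:
  bottom flange: d = -97 mm → contributes +15 834 560 mm⁴
  web: d = 0 mm → contributes +3 888 000 mm⁴
  top flange: d = 97 mm → contributes +15 834 560 mm⁴
Total I = 35 557 120 mm⁴.
Radius of gyration: k = √(I/A) = √(35 557 120 / 4 800) = 86.068 mm.

k_x ≈ 86.1 mm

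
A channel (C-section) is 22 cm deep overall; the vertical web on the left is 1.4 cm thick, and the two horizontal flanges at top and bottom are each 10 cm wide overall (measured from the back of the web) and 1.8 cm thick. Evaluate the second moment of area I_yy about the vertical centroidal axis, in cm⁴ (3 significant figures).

I_yy ≈ 582 cm⁴

Treat the section as a set of non-overlapping primitives; coordinates are from the bounding-box lower-left.
Web: 1.4 × 22, A = 30.8 cm², x = 0.7 cm, Ī = 5.0307 cm⁴.
Top flange (beyond web): 8.6 × 1.8, A = 15.48 cm², x = 5.7 cm, Ī = 95.408 cm⁴.
Bottom flange (beyond web): 8.6 × 1.8, A = 15.48 cm², x = 5.7 cm, Ī = 95.408 cm⁴.
Centroid: x̄ = ΣA·x / ΣA = 3.2065 cm.
Transfer each piece to the vertical centroidal axis using Ī + A·d² with d = x − 3.2065:
  web: d = -2.5065 cm → contributes +198.53 cm⁴
  top flange (beyond web): d = 2.4935 cm → contributes +191.66 cm⁴
  bottom flange (beyond web): d = 2.4935 cm → contributes +191.66 cm⁴
Total I = 581.84 cm⁴.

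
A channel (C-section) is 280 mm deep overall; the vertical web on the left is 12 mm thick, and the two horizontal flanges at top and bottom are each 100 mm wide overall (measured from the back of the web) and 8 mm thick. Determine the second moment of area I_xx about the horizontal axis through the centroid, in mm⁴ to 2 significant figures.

I_xx ≈ 4.8 × 10⁷ mm⁴

Decompose the section into non-overlapping parts with the origin at the bottom-left of its bounding rectangle.
Web: 12 × 280, A = 3 360 mm², y = 140 mm, Ī = 21 952 000 mm⁴.
Top flange (beyond web): 88 × 8, A = 704 mm², y = 276 mm, Ī = 3 755 mm⁴.
Bottom flange (beyond web): 88 × 8, A = 704 mm², y = 4 mm, Ī = 3 755 mm⁴.
By symmetry the centroid is at mid-height, ȳ = 140 mm.
Transfer each piece to the horizontal axis through the centroid using Ī + A·d² with d = y − 140:
  web: d = 0 mm → contributes +21 952 000 mm⁴
  top flange (beyond web): d = 136 mm → contributes +13 024 939 mm⁴
  bottom flange (beyond web): d = -136 mm → contributes +13 024 939 mm⁴
Total I = 48 001 877 mm⁴.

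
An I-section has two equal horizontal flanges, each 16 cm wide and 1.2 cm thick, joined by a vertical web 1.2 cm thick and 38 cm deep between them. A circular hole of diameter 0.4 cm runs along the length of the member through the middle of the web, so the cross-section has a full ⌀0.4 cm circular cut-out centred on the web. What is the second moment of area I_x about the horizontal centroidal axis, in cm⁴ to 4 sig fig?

Treat the section as a set of non-overlapping primitives; coordinates are from the bounding-box lower-left.
Bottom flange: 16 × 1.2, A = 19.2 cm², y = 0.6 cm, Ī = 2.304 cm⁴.
Web: 1.2 × 38, A = 45.6 cm², y = 20.2 cm, Ī = 5487.2 cm⁴.
Top flange: 16 × 1.2, A = 19.2 cm², y = 39.8 cm, Ī = 2.304 cm⁴.
Hole (subtracted): ⌀0.4, A = 0.125664 cm², y = 20.2 cm, Ī = 0.00125664 cm⁴.
By symmetry the centroid is at mid-height, ȳ = 20.2 cm.
Transfer each piece to the horizontal centroidal axis using Ī + A·d² with d = y − 20.2:
  bottom flange: d = -19.6 cm → contributes +7378.18 cm⁴
  web: d = 0 cm → contributes +5487.2 cm⁴
  top flange: d = 19.6 cm → contributes +7378.18 cm⁴
  hole: d = 0 cm → contributes −0.00125664 cm⁴
Total I = 20243.6 cm⁴.

I_x ≈ 2.024 × 10⁴ cm⁴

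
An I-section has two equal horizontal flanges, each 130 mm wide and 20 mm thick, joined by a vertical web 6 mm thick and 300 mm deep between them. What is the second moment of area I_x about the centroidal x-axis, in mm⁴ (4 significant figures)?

Treat the section as a set of non-overlapping primitives; coordinates are from the bounding-box lower-left.
Bottom flange: 130 × 20, A = 2 600 mm², y = 10 mm, Ī = 86666.7 mm⁴.
Web: 6 × 300, A = 1 800 mm², y = 170 mm, Ī = 13 500 000 mm⁴.
Top flange: 130 × 20, A = 2 600 mm², y = 330 mm, Ī = 86666.7 mm⁴.
By symmetry the centroid is at mid-height, ȳ = 170 mm.
Transfer each piece to the centroidal x-axis using Ī + A·d² with d = y − 170:
  bottom flange: d = -160 mm → contributes +66 646 667 mm⁴
  web: d = 0 mm → contributes +13 500 000 mm⁴
  top flange: d = 160 mm → contributes +66 646 667 mm⁴
Total I = 146 793 333 mm⁴.

I_x ≈ 1.468 × 10⁸ mm⁴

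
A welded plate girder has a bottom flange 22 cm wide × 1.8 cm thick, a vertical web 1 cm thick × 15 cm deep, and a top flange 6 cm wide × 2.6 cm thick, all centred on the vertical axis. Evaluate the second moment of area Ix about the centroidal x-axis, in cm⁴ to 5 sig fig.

Split into non-overlapping primitives; take the origin at the lower-left of the bounding box.
Bottom plate: 22 × 1.8, A = 39.6 cm², y = 0.9 cm, Ī = 10.692 cm⁴.
Web plate: 1 × 15, A = 15 cm², y = 9.3 cm, Ī = 281.25 cm⁴.
Top plate: 6 × 2.6, A = 15.6 cm², y = 18.1 cm, Ī = 8.788 cm⁴.
Centroid: ȳ = ΣA·y / ΣA = 6.517094 cm.
Transfer each piece to the centroidal x-axis using Ī + A·d² with d = y − 6.517094:
  bottom plate: d = -5.617094 cm → contributes +1260.141 cm⁴
  web plate: d = 2.782906 cm → contributes +397.4185 cm⁴
  top plate: d = 11.58291 cm → contributes +2101.742 cm⁴
Total I = 3759.301 cm⁴.

Ix ≈ 3759.3 cm⁴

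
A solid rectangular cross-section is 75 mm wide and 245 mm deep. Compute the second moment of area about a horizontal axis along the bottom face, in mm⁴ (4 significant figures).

The section: 75 × 245, A = 18 375 mm², y = 122.5 mm, Ī = 91 913 281 mm⁴.
Transfer it to the base of the section using Ī + A·d² with d = y − 0:
  the section: d = 122.5 mm → contributes +367 653 125 mm⁴
Total I = 367 653 125 mm⁴.

I_base ≈ 3.677 × 10⁸ mm⁴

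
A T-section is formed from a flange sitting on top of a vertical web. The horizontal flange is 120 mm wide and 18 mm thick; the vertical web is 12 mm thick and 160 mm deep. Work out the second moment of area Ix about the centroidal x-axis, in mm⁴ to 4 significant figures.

Decompose the section into non-overlapping parts with the origin at the bottom-left of its bounding rectangle.
Flange: 120 × 18, A = 2 160 mm², y = 169 mm, Ī = 58 320 mm⁴.
Web: 12 × 160, A = 1 920 mm², y = 80 mm, Ī = 4 096 000 mm⁴.
Centroid: ȳ = ΣA·y / ΣA = 127.118 mm.
Transfer each piece to the centroidal x-axis using Ī + A·d² with d = y − 127.118:
  flange: d = 41.8824 mm → contributes +3 847 244 mm⁴
  web: d = -47.1176 mm → contributes +8 358 540 mm⁴
Total I = 12 205 784 mm⁴.

Ix ≈ 1.221 × 10⁷ mm⁴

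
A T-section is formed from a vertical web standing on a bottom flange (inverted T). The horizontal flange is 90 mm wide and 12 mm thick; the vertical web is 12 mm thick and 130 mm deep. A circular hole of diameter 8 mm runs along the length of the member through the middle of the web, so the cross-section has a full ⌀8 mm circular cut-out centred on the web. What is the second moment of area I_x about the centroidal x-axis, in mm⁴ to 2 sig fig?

I_x ≈ 5.4 × 10⁶ mm⁴

Split into non-overlapping primitives; take the origin at the lower-left of the bounding box.
Flange: 90 × 12, A = 1 080 mm², y = 6 mm, Ī = 12 960 mm⁴.
Web: 12 × 130, A = 1 560 mm², y = 77 mm, Ī = 2 197 000 mm⁴.
Hole (subtracted): ⌀8, A = 50.27 mm², y = 77 mm, Ī = 201.1 mm⁴.
Centroid: ȳ = ΣA·y / ΣA = 47.39 mm.
Transfer each piece to the centroidal x-axis using Ī + A·d² with d = y − 47.39:
  flange: d = -41.39 mm → contributes +1 863 213 mm⁴
  web: d = 29.61 mm → contributes +3 564 661 mm⁴
  hole: d = 29.61 mm → contributes −44 269 mm⁴
Total I = 5 383 605 mm⁴.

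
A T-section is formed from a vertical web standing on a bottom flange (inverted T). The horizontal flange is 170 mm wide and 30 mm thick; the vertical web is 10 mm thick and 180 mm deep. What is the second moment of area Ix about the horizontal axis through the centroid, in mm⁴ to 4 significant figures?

Split into non-overlapping primitives; take the origin at the lower-left of the bounding box.
Flange: 170 × 30, A = 5 100 mm², y = 15 mm, Ī = 382 500 mm⁴.
Web: 10 × 180, A = 1 800 mm², y = 120 mm, Ī = 4 860 000 mm⁴.
Centroid: ȳ = ΣA·y / ΣA = 42.3913 mm.
Transfer each piece to the horizontal axis through the centroid using Ī + A·d² with d = y − 42.3913:
  flange: d = -27.3913 mm → contributes +4 208 946 mm⁴
  web: d = 77.6087 mm → contributes +15 701 597 mm⁴
Total I = 19 910 543 mm⁴.

Ix ≈ 1.991 × 10⁷ mm⁴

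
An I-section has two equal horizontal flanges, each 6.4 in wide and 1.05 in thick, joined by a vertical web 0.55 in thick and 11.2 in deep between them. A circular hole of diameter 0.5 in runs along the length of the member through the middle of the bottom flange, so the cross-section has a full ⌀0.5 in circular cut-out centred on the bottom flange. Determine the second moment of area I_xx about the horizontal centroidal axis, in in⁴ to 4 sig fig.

Break the section into simple shapes (no overlaps), measuring from the bottom-left corner of the bounding box.
Bottom flange: 6.4 × 1.05, A = 6.72 in², y = 0.525 in, Ī = 0.6174 in⁴.
Web: 0.55 × 11.2, A = 6.16 in², y = 6.65 in, Ī = 64.3925 in⁴.
Top flange: 6.4 × 1.05, A = 6.72 in², y = 12.775 in, Ī = 0.6174 in⁴.
Hole (subtracted): ⌀0.5, A = 0.19635 in², y = 0.525 in, Ī = 0.00306796 in⁴.
Centroid: ȳ = ΣA·y / ΣA = 6.71198 in.
Transfer each piece to the horizontal centroidal axis using Ī + A·d² with d = y − 6.71198:
  bottom flange: d = -6.18698 in → contributes +257.85 in⁴
  web: d = -0.0619801 in → contributes +64.4162 in⁴
  top flange: d = 6.06302 in → contributes +247.646 in⁴
  hole: d = -6.18698 in → contributes −7.51908 in⁴
Total I = 562.394 in⁴.

I_xx ≈ 562.4 in⁴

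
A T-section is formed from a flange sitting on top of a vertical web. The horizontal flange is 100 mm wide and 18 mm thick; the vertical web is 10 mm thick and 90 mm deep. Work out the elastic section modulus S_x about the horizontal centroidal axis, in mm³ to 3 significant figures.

Decompose the section into non-overlapping parts with the origin at the bottom-left of its bounding rectangle.
Flange: 100 × 18, A = 1 800 mm², y = 99 mm, Ī = 48 600 mm⁴.
Web: 10 × 90, A = 900 mm², y = 45 mm, Ī = 607 500 mm⁴.
Centroid: ȳ = ΣA·y / ΣA = 81 mm.
Transfer each piece to the horizontal centroidal axis using Ī + A·d² with d = y − 81:
  flange: d = 18 mm → contributes +631 800 mm⁴
  web: d = -36 mm → contributes +1 773 900 mm⁴
Total I = 2 405 700 mm⁴.
Extreme fibre distance c = 81 mm; S = I/c = 29 700 mm³.

S_x ≈ 2.97 × 10⁴ mm³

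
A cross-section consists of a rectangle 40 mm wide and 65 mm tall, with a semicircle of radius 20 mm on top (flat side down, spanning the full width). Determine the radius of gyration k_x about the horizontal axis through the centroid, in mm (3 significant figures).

Split into non-overlapping primitives; take the origin at the lower-left of the bounding box.
Rectangular body: 40 × 65, A = 2 600 mm², y = 32.5 mm, Ī = 915 417 mm⁴.
Semicircular cap: semicircle r = 20, A = 628.32 mm², y = 73.488 mm, Ī = 17 561 mm⁴.
Centroid: ȳ = ΣA·y / ΣA = 40.477 mm.
Transfer each piece to the horizontal axis through the centroid using Ī + A·d² with d = y − 40.477:
  rectangular body: d = -7.9774 mm → contributes +1 080 879 mm⁴
  semicircular cap: d = 33.011 mm → contributes +702 249 mm⁴
Total I = 1 783 128 mm⁴.
Radius of gyration: k = √(I/A) = √(1 783 128 / 3228.3) = 23.502 mm.

k_x ≈ 23.5 mm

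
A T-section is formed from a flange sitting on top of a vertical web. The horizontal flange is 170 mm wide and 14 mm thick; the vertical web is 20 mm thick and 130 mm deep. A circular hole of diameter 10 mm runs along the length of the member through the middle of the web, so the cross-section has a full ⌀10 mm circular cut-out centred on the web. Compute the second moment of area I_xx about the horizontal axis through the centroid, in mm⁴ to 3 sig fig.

Break the section into simple shapes (no overlaps), measuring from the bottom-left corner of the bounding box.
Flange: 170 × 14, A = 2 380 mm², y = 137 mm, Ī = 38 873 mm⁴.
Web: 20 × 130, A = 2 600 mm², y = 65 mm, Ī = 3 661 667 mm⁴.
Hole (subtracted): ⌀10, A = 78.54 mm², y = 65 mm, Ī = 490.87 mm⁴.
Centroid: ȳ = ΣA·y / ΣA = 99.961 mm.
Transfer each piece to the horizontal axis through the centroid using Ī + A·d² with d = y − 99.961:
  flange: d = 37.039 mm → contributes +3 303 964 mm⁴
  web: d = -34.961 mm → contributes +6 839 574 mm⁴
  hole: d = -34.961 mm → contributes −96 488 mm⁴
Total I = 10 047 050 mm⁴.

I_xx ≈ 1.00 × 10⁷ mm⁴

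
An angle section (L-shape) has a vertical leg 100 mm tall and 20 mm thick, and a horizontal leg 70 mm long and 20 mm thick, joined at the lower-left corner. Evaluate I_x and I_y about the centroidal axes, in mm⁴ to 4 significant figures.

Split into non-overlapping primitives; take the origin at the lower-left of the bounding box.
Vertical leg: 20 × 100, A = 2 000 mm², y = 50 mm, Ī = 1 666 667 mm⁴.
Horizontal leg (remainder): 50 × 20, A = 1 000 mm², y = 10 mm, Ī = 33333.3 mm⁴.
Centroid: ȳ = ΣA·y / ΣA = 36.6667 mm.
Transfer each piece to the centroidal x-axis using Ī + A·d² with d = y − 36.6667:
  vertical leg: d = 13.3333 mm → contributes +2 022 222 mm⁴
  horizontal leg (remainder): d = -26.6667 mm → contributes +744 444 mm⁴
Total I = 2 766 667 mm⁴.
For the y-axis: x̄ = 21.6667 mm.
Repeating about the centroidal y-axis gives I_y = 1 091 667 mm⁴.

I_x ≈ 2.767 × 10⁶ mm⁴, I_y ≈ 1.092 × 10⁶ mm⁴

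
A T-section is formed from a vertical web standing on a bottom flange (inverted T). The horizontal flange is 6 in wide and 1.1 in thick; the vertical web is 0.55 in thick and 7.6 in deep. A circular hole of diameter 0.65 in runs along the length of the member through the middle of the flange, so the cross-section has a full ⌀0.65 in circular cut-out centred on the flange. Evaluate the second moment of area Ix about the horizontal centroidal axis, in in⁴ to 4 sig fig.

Split into non-overlapping primitives; take the origin at the lower-left of the bounding box.
Flange: 6 × 1.1, A = 6.6 in², y = 0.55 in, Ī = 0.6655 in⁴.
Web: 0.55 × 7.6, A = 4.18 in², y = 4.9 in, Ī = 20.1197 in⁴.
Hole (subtracted): ⌀0.65, A = 0.331831 in², y = 0.55 in, Ī = 0.00876241 in⁴.
Centroid: ȳ = ΣA·y / ΣA = 2.2903 in.
Transfer each piece to the horizontal centroidal axis using Ī + A·d² with d = y − 2.2903:
  flange: d = -1.7403 in → contributes +20.6547 in⁴
  web: d = 2.6097 in → contributes +48.5877 in⁴
  hole: d = -1.7403 in → contributes −1.01377 in⁴
Total I = 68.2286 in⁴.

Ix ≈ 68.23 in⁴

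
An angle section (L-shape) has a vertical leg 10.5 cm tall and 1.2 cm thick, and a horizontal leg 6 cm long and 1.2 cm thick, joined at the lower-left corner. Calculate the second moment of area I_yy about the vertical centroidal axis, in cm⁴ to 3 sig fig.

Treat the section as a set of non-overlapping primitives; coordinates are from the bounding-box lower-left.
Vertical leg: 1.2 × 10.5, A = 12.6 cm², x = 0.6 cm, Ī = 1.512 cm⁴.
Horizontal leg (remainder): 4.8 × 1.2, A = 5.76 cm², x = 3.6 cm, Ī = 11.059 cm⁴.
Centroid: x̄ = ΣA·x / ΣA = 1.5412 cm.
Transfer each piece to the vertical centroidal axis using Ī + A·d² with d = x − 1.5412:
  vertical leg: d = -0.94118 cm → contributes +12.673 cm⁴
  horizontal leg (remainder): d = 2.0588 cm → contributes +35.474 cm⁴
Total I = 48.148 cm⁴.

I_yy ≈ 48.1 cm⁴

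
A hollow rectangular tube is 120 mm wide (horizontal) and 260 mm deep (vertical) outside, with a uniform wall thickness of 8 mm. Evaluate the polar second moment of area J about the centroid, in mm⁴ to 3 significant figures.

Decompose the section into non-overlapping parts with the origin at the bottom-left of its bounding rectangle.
Outer rectangle: 120 × 260, A = 31 200 mm², y = 130 mm, Ī = 175 760 000 mm⁴.
Inner void (subtracted): 104 × 244, A = 25 376 mm², y = 130 mm, Ī = 125 898 795 mm⁴.
By symmetry the centroid is at mid-height, ȳ = 130 mm.
All pieces are centred on the centroidal x-axis, so I = ΣĪ (holes subtracted) = 49 861 205 mm⁴.
Repeating about the centroidal y-axis gives I_y = 14 567 765 mm⁴.
Polar second moment: J = I_x + I_y = 64 428 971 mm⁴.

J ≈ 6.44 × 10⁷ mm⁴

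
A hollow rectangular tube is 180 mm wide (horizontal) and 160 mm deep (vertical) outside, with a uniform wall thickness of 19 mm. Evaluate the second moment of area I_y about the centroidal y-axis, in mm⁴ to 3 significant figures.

I_y ≈ 4.86 × 10⁷ mm⁴

Decompose the section into non-overlapping parts with the origin at the bottom-left of its bounding rectangle.
Outer rectangle: 180 × 160, A = 28 800 mm², x = 90 mm, Ī = 77 760 000 mm⁴.
Inner void (subtracted): 142 × 122, A = 17 324 mm², x = 90 mm, Ī = 29 110 095 mm⁴.
By symmetry the centroid is at mid-width, x̄ = 90 mm.
All pieces are centred on the centroidal y-axis, so I = ΣĪ (holes subtracted) = 48 649 905 mm⁴.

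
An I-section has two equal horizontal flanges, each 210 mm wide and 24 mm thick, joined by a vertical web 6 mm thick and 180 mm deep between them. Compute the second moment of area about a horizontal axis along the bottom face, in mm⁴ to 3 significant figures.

Split into non-overlapping primitives; take the origin at the lower-left of the bounding box.
Bottom flange: 210 × 24, A = 5 040 mm², y = 12 mm, Ī = 241 920 mm⁴.
Web: 6 × 180, A = 1 080 mm², y = 114 mm, Ī = 2 916 000 mm⁴.
Top flange: 210 × 24, A = 5 040 mm², y = 216 mm, Ī = 241 920 mm⁴.
Transfer each piece to a horizontal axis along the bottom face using Ī + A·d² with d = y − 0:
  bottom flange: d = 12 mm → contributes +967 680 mm⁴
  web: d = 114 mm → contributes +16 951 680 mm⁴
  top flange: d = 216 mm → contributes +235 388 160 mm⁴
Total I = 253 307 520 mm⁴.

I_base ≈ 2.53 × 10⁸ mm⁴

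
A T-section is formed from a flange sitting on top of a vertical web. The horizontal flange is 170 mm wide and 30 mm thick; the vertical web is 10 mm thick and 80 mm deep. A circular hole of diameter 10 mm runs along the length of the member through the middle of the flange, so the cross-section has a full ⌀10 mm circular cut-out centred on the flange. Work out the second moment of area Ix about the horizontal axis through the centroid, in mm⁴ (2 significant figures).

Split into non-overlapping primitives; take the origin at the lower-left of the bounding box.
Flange: 170 × 30, A = 5 100 mm², y = 95 mm, Ī = 382 500 mm⁴.
Web: 10 × 80, A = 800 mm², y = 40 mm, Ī = 426 667 mm⁴.
Hole (subtracted): ⌀10, A = 78.54 mm², y = 95 mm, Ī = 490.9 mm⁴.
Centroid: ȳ = ΣA·y / ΣA = 87.44 mm.
Transfer each piece to the horizontal axis through the centroid using Ī + A·d² with d = y − 87.44:
  flange: d = 7.558 mm → contributes +673 848 mm⁴
  web: d = -47.44 mm → contributes +2 227 243 mm⁴
  hole: d = 7.558 mm → contributes −4 978 mm⁴
Total I = 2 896 113 mm⁴.

Ix ≈ 2.9 × 10⁶ mm⁴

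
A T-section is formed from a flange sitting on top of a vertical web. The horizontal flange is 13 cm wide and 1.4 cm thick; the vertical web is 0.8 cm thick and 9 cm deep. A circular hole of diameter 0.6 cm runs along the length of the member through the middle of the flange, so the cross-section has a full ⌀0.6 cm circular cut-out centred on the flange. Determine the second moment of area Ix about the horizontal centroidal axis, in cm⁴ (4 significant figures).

Break the section into simple shapes (no overlaps), measuring from the bottom-left corner of the bounding box.
Flange: 13 × 1.4, A = 18.2 cm², y = 9.7 cm, Ī = 2.97267 cm⁴.
Web: 0.8 × 9, A = 7.2 cm², y = 4.5 cm, Ī = 48.6 cm⁴.
Hole (subtracted): ⌀0.6, A = 0.282743 cm², y = 9.7 cm, Ī = 0.00636173 cm⁴.
Centroid: ȳ = ΣA·y / ΣA = 8.20939 cm.
Transfer each piece to the horizontal centroidal axis using Ī + A·d² with d = y − 8.20939:
  flange: d = 1.49061 cm → contributes +43.4115 cm⁴
  web: d = -3.70939 cm → contributes +147.669 cm⁴
  hole: d = 1.49061 cm → contributes −0.634593 cm⁴
Total I = 190.446 cm⁴.

Ix ≈ 190.4 cm⁴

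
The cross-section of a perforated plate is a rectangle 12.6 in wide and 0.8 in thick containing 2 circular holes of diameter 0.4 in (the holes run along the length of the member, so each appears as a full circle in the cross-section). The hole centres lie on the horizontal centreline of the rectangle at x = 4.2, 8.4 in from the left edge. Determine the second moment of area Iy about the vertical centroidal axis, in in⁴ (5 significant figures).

Decompose the section into non-overlapping parts with the origin at the bottom-left of its bounding rectangle.
Plate: 12.6 × 0.8, A = 10.08 in², x = 6.3 in, Ī = 133.3584 in⁴.
Hole 1 (subtracted): ⌀0.4, A = 0.1256637 in², x = 4.2 in, Ī = 0.001256637 in⁴.
Hole 2 (subtracted): ⌀0.4, A = 0.1256637 in², x = 8.4 in, Ī = 0.001256637 in⁴.
By symmetry the centroid is at mid-width, x̄ = 6.3 in.
Transfer each piece to the vertical centroidal axis using Ī + A·d² with d = x − 6.3:
  plate: d = 0 in → contributes +133.3584 in⁴
  hole 1: d = -2.1 in → contributes −0.5554336 in⁴
  hole 2: d = 2.1 in → contributes −0.5554336 in⁴
Total I = 132.2475 in⁴.

Iy ≈ 132.25 in⁴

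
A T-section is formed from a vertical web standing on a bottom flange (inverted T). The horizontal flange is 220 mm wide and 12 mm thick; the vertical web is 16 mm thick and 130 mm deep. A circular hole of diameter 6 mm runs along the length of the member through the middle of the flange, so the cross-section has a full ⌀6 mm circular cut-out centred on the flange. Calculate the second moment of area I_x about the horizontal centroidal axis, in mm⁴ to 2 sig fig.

I_x ≈ 8.8 × 10⁶ mm⁴

Break the section into simple shapes (no overlaps), measuring from the bottom-left corner of the bounding box.
Flange: 220 × 12, A = 2 640 mm², y = 6 mm, Ī = 31 680 mm⁴.
Web: 16 × 130, A = 2 080 mm², y = 77 mm, Ī = 2 929 333 mm⁴.
Hole (subtracted): ⌀6, A = 28.27 mm², y = 6 mm, Ī = 63.62 mm⁴.
Centroid: ȳ = ΣA·y / ΣA = 37.48 mm.
Transfer each piece to the horizontal centroidal axis using Ī + A·d² with d = y − 37.48:
  flange: d = -31.48 mm → contributes +2 647 345 mm⁴
  web: d = 39.52 mm → contributes +6 178 485 mm⁴
  hole: d = -31.48 mm → contributes −28 077 mm⁴
Total I = 8 797 752 mm⁴.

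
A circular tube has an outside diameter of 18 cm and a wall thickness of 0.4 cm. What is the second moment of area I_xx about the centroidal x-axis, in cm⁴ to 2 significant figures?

I_xx ≈ 860 cm⁴

Decompose the section into non-overlapping parts with the origin at the bottom-left of its bounding rectangle.
Outer circle: ⌀18, A = 254.5 cm², y = 9 cm, Ī = 5 153 cm⁴.
Bore (subtracted): ⌀17.2, A = 232.4 cm², y = 9 cm, Ī = 4 296 cm⁴.
By symmetry the centroid is at mid-height, ȳ = 9 cm.
All pieces are centred on the centroidal x-axis, so I = ΣĪ (holes subtracted) = 856.8 cm⁴.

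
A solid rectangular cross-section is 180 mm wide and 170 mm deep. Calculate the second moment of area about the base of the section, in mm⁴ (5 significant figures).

I_base ≈ 2.9478 × 10⁸ mm⁴

The section: 180 × 170, A = 30 600 mm², y = 85 mm, Ī = 73 695 000 mm⁴.
Transfer it to the bottom edge using Ī + A·d² with d = y − 0:
  the section: d = 85 mm → contributes +294 780 000 mm⁴
Total I = 294 780 000 mm⁴.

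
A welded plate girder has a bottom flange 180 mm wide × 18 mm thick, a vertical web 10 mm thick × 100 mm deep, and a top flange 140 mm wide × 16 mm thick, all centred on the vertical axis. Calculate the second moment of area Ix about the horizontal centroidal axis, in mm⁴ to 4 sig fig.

Decompose the section into non-overlapping parts with the origin at the bottom-left of its bounding rectangle.
Bottom plate: 180 × 18, A = 3 240 mm², y = 9 mm, Ī = 87 480 mm⁴.
Web plate: 10 × 100, A = 1 000 mm², y = 68 mm, Ī = 833 333 mm⁴.
Top plate: 140 × 16, A = 2 240 mm², y = 126 mm, Ī = 47786.7 mm⁴.
Centroid: ȳ = ΣA·y / ΣA = 58.5494 mm.
Transfer each piece to the horizontal centroidal axis using Ī + A·d² with d = y − 58.5494:
  bottom plate: d = -49.5494 mm → contributes +8 042 138 mm⁴
  web plate: d = 9.45062 mm → contributes +922 648 mm⁴
  top plate: d = 67.4506 mm → contributes +10 238 859 mm⁴
Total I = 19 203 644 mm⁴.

Ix ≈ 1.920 × 10⁷ mm⁴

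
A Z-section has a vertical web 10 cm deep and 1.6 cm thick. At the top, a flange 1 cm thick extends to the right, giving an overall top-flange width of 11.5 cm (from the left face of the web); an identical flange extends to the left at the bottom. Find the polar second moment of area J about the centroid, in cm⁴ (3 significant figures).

Split into non-overlapping primitives; take the origin at the lower-left of the bounding box.
Web: 1.6 × 10, A = 16 cm², y = 5 cm, Ī = 133.33 cm⁴.
Top flange (beyond web): 9.9 × 1, A = 9.9 cm², y = 9.5 cm, Ī = 0.825 cm⁴.
Bottom flange (beyond web): 9.9 × 1, A = 9.9 cm², y = 0.5 cm, Ī = 0.825 cm⁴.
Centroid: ȳ = ΣA·y / ΣA = 5 cm.
Transfer each piece to the centroidal x-axis using Ī + A·d² with d = y − 5:
  web: d = 0 cm → contributes +133.33 cm⁴
  top flange (beyond web): d = 4.5 cm → contributes +201.3 cm⁴
  bottom flange (beyond web): d = -4.5 cm → contributes +201.3 cm⁴
Total I = 535.93 cm⁴.
For the y-axis: x̄ = 10.7 cm.
Repeating about the centroidal y-axis gives I_y = 819.77 cm⁴.
Polar second moment: J = I_x + I_y = 1355.7 cm⁴.

J ≈ 1360 cm⁴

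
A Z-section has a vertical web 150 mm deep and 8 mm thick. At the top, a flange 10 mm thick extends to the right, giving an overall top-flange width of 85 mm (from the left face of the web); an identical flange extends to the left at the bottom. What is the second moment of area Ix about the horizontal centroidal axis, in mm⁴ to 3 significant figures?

Split into non-overlapping primitives; take the origin at the lower-left of the bounding box.
Web: 8 × 150, A = 1 200 mm², y = 75 mm, Ī = 2 250 000 mm⁴.
Top flange (beyond web): 77 × 10, A = 770 mm², y = 145 mm, Ī = 6416.7 mm⁴.
Bottom flange (beyond web): 77 × 10, A = 770 mm², y = 5 mm, Ī = 6416.7 mm⁴.
Centroid: ȳ = ΣA·y / ΣA = 75 mm.
Transfer each piece to the horizontal centroidal axis using Ī + A·d² with d = y − 75:
  web: d = 0 mm → contributes +2 250 000 mm⁴
  top flange (beyond web): d = 70 mm → contributes +3 779 417 mm⁴
  bottom flange (beyond web): d = -70 mm → contributes +3 779 417 mm⁴
Total I = 9 808 833 mm⁴.

Ix ≈ 9.81 × 10⁶ mm⁴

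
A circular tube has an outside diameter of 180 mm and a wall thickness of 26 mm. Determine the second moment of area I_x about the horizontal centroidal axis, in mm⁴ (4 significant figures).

I_x ≈ 3.835 × 10⁷ mm⁴

Decompose the section into non-overlapping parts with the origin at the bottom-left of its bounding rectangle.
Outer circle: ⌀180, A = 25446.9 mm², y = 90 mm, Ī = 51 529 974 mm⁴.
Bore (subtracted): ⌀128, A = 12 868 mm², y = 90 mm, Ī = 13 176 795 mm⁴.
By symmetry the centroid is at mid-height, ȳ = 90 mm.
All pieces are centred on the horizontal centroidal axis, so I = ΣĪ (holes subtracted) = 38 353 179 mm⁴.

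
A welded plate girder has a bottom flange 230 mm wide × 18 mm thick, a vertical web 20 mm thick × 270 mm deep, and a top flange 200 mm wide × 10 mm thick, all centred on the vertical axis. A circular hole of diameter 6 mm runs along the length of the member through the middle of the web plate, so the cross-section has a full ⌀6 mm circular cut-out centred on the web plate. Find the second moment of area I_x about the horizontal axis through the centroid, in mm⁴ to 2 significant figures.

Decompose the section into non-overlapping parts with the origin at the bottom-left of its bounding rectangle.
Bottom plate: 230 × 18, A = 4 140 mm², y = 9 mm, Ī = 111 780 mm⁴.
Web plate: 20 × 270, A = 5 400 mm², y = 153 mm, Ī = 32 805 000 mm⁴.
Top plate: 200 × 10, A = 2 000 mm², y = 293 mm, Ī = 16 667 mm⁴.
Hole (subtracted): ⌀6, A = 28.27 mm², y = 153 mm, Ī = 63.62 mm⁴.
Centroid: ȳ = ΣA·y / ΣA = 125.5 mm.
Transfer each piece to the horizontal axis through the centroid using Ī + A·d² with d = y − 125.5:
  bottom plate: d = -116.5 mm → contributes +56 335 462 mm⁴
  web plate: d = 27.46 mm → contributes +36 878 116 mm⁴
  top plate: d = 167.5 mm → contributes +56 105 164 mm⁴
  hole: d = 27.46 mm → contributes −21 390 mm⁴
Total I = 149 297 351 mm⁴.

I_x ≈ 1.5 × 10⁸ mm⁴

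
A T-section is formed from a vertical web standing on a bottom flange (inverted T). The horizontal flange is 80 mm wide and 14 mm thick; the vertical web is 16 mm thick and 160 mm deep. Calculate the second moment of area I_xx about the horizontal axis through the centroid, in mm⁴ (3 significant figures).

I_xx ≈ 1.14 × 10⁷ mm⁴

Treat the section as a set of non-overlapping primitives; coordinates are from the bounding-box lower-left.
Flange: 80 × 14, A = 1 120 mm², y = 7 mm, Ī = 18 293 mm⁴.
Web: 16 × 160, A = 2 560 mm², y = 94 mm, Ī = 5 461 333 mm⁴.
Centroid: ȳ = ΣA·y / ΣA = 67.522 mm.
Transfer each piece to the horizontal axis through the centroid using Ī + A·d² with d = y − 67.522:
  flange: d = -60.522 mm → contributes +4 120 720 mm⁴
  web: d = 26.478 mm → contributes +7 256 145 mm⁴
Total I = 11 376 865 mm⁴.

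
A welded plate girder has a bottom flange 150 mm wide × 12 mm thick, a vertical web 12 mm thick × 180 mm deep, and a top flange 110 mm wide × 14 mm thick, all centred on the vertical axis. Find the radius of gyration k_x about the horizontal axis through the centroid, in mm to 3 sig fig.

Decompose the section into non-overlapping parts with the origin at the bottom-left of its bounding rectangle.
Bottom plate: 150 × 12, A = 1 800 mm², y = 6 mm, Ī = 21 600 mm⁴.
Web plate: 12 × 180, A = 2 160 mm², y = 102 mm, Ī = 5 832 000 mm⁴.
Top plate: 110 × 14, A = 1 540 mm², y = 199 mm, Ī = 25 153 mm⁴.
Centroid: ȳ = ΣA·y / ΣA = 97.742 mm.
Transfer each piece to the horizontal axis through the centroid using Ī + A·d² with d = y − 97.742:
  bottom plate: d = -91.742 mm → contributes +15 171 410 mm⁴
  web plate: d = 4.2582 mm → contributes +5 871 165 mm⁴
  top plate: d = 101.26 mm → contributes +15 815 111 mm⁴
Total I = 36 857 687 mm⁴.
Radius of gyration: k = √(I/A) = √(36 857 687 / 5 500) = 81.862 mm.

k_x ≈ 81.9 mm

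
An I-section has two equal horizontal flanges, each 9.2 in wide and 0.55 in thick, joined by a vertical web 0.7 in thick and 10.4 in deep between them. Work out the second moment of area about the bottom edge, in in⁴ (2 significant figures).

Treat the section as a set of non-overlapping primitives; coordinates are from the bounding-box lower-left.
Bottom flange: 9.2 × 0.55, A = 5.06 in², y = 0.275 in, Ī = 0.1276 in⁴.
Web: 0.7 × 10.4, A = 7.28 in², y = 5.75 in, Ī = 65.62 in⁴.
Top flange: 9.2 × 0.55, A = 5.06 in², y = 11.23 in, Ī = 0.1276 in⁴.
Transfer each piece to a horizontal axis along the bottom face using Ī + A·d² with d = y − 0:
  bottom flange: d = 0.275 in → contributes +0.5102 in⁴
  web: d = 5.75 in → contributes +306.3 in⁴
  top flange: d = 11.23 in → contributes +637.7 in⁴
Total I = 944.5 in⁴.

I_base ≈ 940 in⁴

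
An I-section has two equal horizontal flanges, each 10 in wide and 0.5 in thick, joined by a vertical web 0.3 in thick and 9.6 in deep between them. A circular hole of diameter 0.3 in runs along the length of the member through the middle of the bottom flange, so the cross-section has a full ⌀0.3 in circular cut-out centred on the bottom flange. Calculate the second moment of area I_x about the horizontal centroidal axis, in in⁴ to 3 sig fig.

I_x ≈ 276 in⁴

Decompose the section into non-overlapping parts with the origin at the bottom-left of its bounding rectangle.
Bottom flange: 10 × 0.5, A = 5 in², y = 0.25 in, Ī = 0.10417 in⁴.
Web: 0.3 × 9.6, A = 2.88 in², y = 5.3 in, Ī = 22.118 in⁴.
Top flange: 10 × 0.5, A = 5 in², y = 10.35 in, Ī = 0.10417 in⁴.
Hole (subtracted): ⌀0.3, A = 0.070686 in², y = 0.25 in, Ī = 0.00039761 in⁴.
Centroid: ȳ = ΣA·y / ΣA = 5.3279 in.
Transfer each piece to the horizontal centroidal axis using Ī + A·d² with d = y − 5.3279:
  bottom flange: d = -5.0779 in → contributes +129.03 in⁴
  web: d = -0.027867 in → contributes +22.121 in⁴
  top flange: d = 5.0221 in → contributes +126.21 in⁴
  hole: d = -5.0779 in → contributes −1.823 in⁴
Total I = 275.54 in⁴.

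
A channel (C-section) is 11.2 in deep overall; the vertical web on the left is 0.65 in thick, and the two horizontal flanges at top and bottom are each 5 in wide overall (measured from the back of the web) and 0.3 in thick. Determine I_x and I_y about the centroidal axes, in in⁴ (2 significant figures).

Break the section into simple shapes (no overlaps), measuring from the bottom-left corner of the bounding box.
Web: 0.65 × 11.2, A = 7.28 in², y = 5.6 in, Ī = 76.1 in⁴.
Top flange (beyond web): 4.35 × 0.3, A = 1.305 in², y = 11.05 in, Ī = 0.009788 in⁴.
Bottom flange (beyond web): 4.35 × 0.3, A = 1.305 in², y = 0.15 in, Ī = 0.009788 in⁴.
By symmetry the centroid is at mid-height, ȳ = 5.6 in.
Transfer each piece to the centroidal x-axis using Ī + A·d² with d = y − 5.6:
  web: d = 0 in → contributes +76.1 in⁴
  top flange (beyond web): d = 5.45 in → contributes +38.77 in⁴
  bottom flange (beyond web): d = -5.45 in → contributes +38.77 in⁴
Total I = 153.6 in⁴.
For the y-axis: x̄ = 0.9848 in.
Repeating about the centroidal y-axis gives I_y = 16.38 in⁴.

I_x ≈ 150 in⁴, I_y ≈ 16 in⁴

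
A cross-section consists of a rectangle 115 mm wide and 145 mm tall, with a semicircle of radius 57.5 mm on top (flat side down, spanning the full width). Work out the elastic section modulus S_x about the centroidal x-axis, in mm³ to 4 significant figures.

S_x ≈ 6.319 × 10⁵ mm³

Decompose the section into non-overlapping parts with the origin at the bottom-left of its bounding rectangle.
Rectangular body: 115 × 145, A = 16 675 mm², y = 72.5 mm, Ī = 29 215 990 mm⁴.
Semicircular cap: semicircle r = 57.5, A = 5193.45 mm², y = 169.404 mm, Ī = 1 199 785 mm⁴.
Centroid: ȳ = ΣA·y / ΣA = 95.5133 mm.
Transfer each piece to the centroidal x-axis using Ī + A·d² with d = y − 95.5133:
  rectangular body: d = -23.0133 mm → contributes +38 047 244 mm⁴
  semicircular cap: d = 73.8905 mm → contributes +29 554 982 mm⁴
Total I = 67 602 226 mm⁴.
Extreme fibre distance c = 106.987 mm; S = I/c = 631 875 mm³.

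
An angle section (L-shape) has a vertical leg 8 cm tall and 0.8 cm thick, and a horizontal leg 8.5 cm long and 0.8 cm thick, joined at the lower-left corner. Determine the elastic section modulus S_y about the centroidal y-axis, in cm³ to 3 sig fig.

S_y ≈ 14.5 cm³

Decompose the section into non-overlapping parts with the origin at the bottom-left of its bounding rectangle.
Vertical leg: 0.8 × 8, A = 6.4 cm², x = 0.4 cm, Ī = 0.34133 cm⁴.
Horizontal leg (remainder): 7.7 × 0.8, A = 6.16 cm², x = 4.65 cm, Ī = 30.436 cm⁴.
Centroid: x̄ = ΣA·x / ΣA = 2.4844 cm.
Transfer each piece to the centroidal y-axis using Ī + A·d² with d = x − 2.4844:
  vertical leg: d = -2.0844 cm → contributes +28.147 cm⁴
  horizontal leg (remainder): d = 2.1656 cm → contributes +59.325 cm⁴
Total I = 87.472 cm⁴.
Extreme fibre distance c = 6.0156 cm; S = I/c = 14.541 cm³.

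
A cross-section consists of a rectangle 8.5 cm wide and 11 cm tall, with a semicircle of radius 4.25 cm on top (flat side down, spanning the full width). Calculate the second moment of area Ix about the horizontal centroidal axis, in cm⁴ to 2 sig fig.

Split into non-overlapping primitives; take the origin at the lower-left of the bounding box.
Rectangular body: 8.5 × 11, A = 93.5 cm², y = 5.5 cm, Ī = 942.8 cm⁴.
Semicircular cap: semicircle r = 4.25, A = 28.37 cm², y = 12.8 cm, Ī = 35.81 cm⁴.
Centroid: ȳ = ΣA·y / ΣA = 7.2 cm.
Transfer each piece to the horizontal centroidal axis using Ī + A·d² with d = y − 7.2:
  rectangular body: d = -1.7 cm → contributes +1 213 cm⁴
  semicircular cap: d = 5.603 cm → contributes +926.7 cm⁴
Total I = 2 140 cm⁴.

Ix ≈ 2100 cm⁴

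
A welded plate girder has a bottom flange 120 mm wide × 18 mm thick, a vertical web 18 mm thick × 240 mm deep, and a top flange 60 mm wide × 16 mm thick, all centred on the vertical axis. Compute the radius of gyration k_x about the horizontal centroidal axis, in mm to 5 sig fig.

k_x ≈ 96.461 mm

Split into non-overlapping primitives; take the origin at the lower-left of the bounding box.
Bottom plate: 120 × 18, A = 2 160 mm², y = 9 mm, Ī = 58 320 mm⁴.
Web plate: 18 × 240, A = 4 320 mm², y = 138 mm, Ī = 20 736 000 mm⁴.
Top plate: 60 × 16, A = 960 mm², y = 266 mm, Ī = 20 480 mm⁴.
Centroid: ȳ = ΣA·y / ΣA = 117.0645 mm.
Transfer each piece to the horizontal centroidal axis using Ī + A·d² with d = y − 117.0645:
  bottom plate: d = -108.0645 mm → contributes +25 282 670 mm⁴
  web plate: d = 20.93548 mm → contributes +22 629 432 mm⁴
  top plate: d = 148.9355 mm → contributes +21 314 987 mm⁴
Total I = 69 227 089 mm⁴.
Radius of gyration: k = √(I/A) = √(69 227 089 / 7 440) = 96.46096 mm.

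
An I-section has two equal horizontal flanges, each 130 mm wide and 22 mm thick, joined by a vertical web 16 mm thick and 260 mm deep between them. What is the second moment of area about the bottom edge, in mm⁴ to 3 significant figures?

Treat the section as a set of non-overlapping primitives; coordinates are from the bounding-box lower-left.
Bottom flange: 130 × 22, A = 2 860 mm², y = 11 mm, Ī = 115 353 mm⁴.
Web: 16 × 260, A = 4 160 mm², y = 152 mm, Ī = 23 434 667 mm⁴.
Top flange: 130 × 22, A = 2 860 mm², y = 293 mm, Ī = 115 353 mm⁴.
Transfer each piece to the bottom edge using Ī + A·d² with d = y − 0:
  bottom flange: d = 11 mm → contributes +461 413 mm⁴
  web: d = 152 mm → contributes +119 547 307 mm⁴
  top flange: d = 293 mm → contributes +245 643 493 mm⁴
Total I = 365 652 213 mm⁴.

I_base ≈ 3.66 × 10⁸ mm⁴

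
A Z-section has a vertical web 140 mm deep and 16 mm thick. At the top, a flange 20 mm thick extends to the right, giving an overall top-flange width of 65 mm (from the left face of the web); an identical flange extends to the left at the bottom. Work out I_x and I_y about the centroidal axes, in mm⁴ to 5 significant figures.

I_x ≈ 1.0780 × 10⁷ mm⁴, I_y ≈ 2.5102 × 10⁶ mm⁴

Split into non-overlapping primitives; take the origin at the lower-left of the bounding box.
Web: 16 × 140, A = 2 240 mm², y = 70 mm, Ī = 3 658 667 mm⁴.
Top flange (beyond web): 49 × 20, A = 980 mm², y = 130 mm, Ī = 32666.67 mm⁴.
Bottom flange (beyond web): 49 × 20, A = 980 mm², y = 10 mm, Ī = 32666.67 mm⁴.
Centroid: ȳ = ΣA·y / ΣA = 70 mm.
Transfer each piece to the centroidal x-axis using Ī + A·d² with d = y − 70:
  web: d = 0 mm → contributes +3 658 667 mm⁴
  top flange (beyond web): d = 60 mm → contributes +3 560 667 mm⁴
  bottom flange (beyond web): d = -60 mm → contributes +3 560 667 mm⁴
Total I = 10 780 000 mm⁴.
For the y-axis: x̄ = 57 mm.
Repeating about the centroidal y-axis gives I_y = 2 510 200 mm⁴.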